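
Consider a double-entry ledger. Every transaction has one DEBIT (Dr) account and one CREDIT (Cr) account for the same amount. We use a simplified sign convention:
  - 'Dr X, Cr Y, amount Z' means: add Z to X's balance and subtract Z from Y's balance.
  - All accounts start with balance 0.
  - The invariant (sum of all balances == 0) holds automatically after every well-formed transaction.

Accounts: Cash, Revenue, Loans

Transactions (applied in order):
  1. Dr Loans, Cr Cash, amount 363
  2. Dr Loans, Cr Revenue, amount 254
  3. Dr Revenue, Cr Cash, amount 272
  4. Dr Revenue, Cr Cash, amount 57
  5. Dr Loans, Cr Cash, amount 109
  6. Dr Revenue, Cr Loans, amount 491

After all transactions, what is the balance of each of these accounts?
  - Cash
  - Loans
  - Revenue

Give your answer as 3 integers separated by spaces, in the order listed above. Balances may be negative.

Answer: -801 235 566

Derivation:
After txn 1 (Dr Loans, Cr Cash, amount 363): Cash=-363 Loans=363
After txn 2 (Dr Loans, Cr Revenue, amount 254): Cash=-363 Loans=617 Revenue=-254
After txn 3 (Dr Revenue, Cr Cash, amount 272): Cash=-635 Loans=617 Revenue=18
After txn 4 (Dr Revenue, Cr Cash, amount 57): Cash=-692 Loans=617 Revenue=75
After txn 5 (Dr Loans, Cr Cash, amount 109): Cash=-801 Loans=726 Revenue=75
After txn 6 (Dr Revenue, Cr Loans, amount 491): Cash=-801 Loans=235 Revenue=566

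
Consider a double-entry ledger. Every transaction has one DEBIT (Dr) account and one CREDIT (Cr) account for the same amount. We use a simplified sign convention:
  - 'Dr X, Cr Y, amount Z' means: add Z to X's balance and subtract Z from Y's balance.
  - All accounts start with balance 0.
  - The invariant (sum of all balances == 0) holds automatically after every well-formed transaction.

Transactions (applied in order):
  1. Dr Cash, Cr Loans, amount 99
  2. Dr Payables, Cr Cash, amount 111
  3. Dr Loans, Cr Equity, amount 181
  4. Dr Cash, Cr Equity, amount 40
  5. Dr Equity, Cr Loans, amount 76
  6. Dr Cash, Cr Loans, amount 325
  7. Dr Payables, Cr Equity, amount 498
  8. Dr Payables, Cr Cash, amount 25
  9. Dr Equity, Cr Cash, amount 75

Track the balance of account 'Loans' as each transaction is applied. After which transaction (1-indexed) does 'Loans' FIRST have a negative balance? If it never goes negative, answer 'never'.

After txn 1: Loans=-99

Answer: 1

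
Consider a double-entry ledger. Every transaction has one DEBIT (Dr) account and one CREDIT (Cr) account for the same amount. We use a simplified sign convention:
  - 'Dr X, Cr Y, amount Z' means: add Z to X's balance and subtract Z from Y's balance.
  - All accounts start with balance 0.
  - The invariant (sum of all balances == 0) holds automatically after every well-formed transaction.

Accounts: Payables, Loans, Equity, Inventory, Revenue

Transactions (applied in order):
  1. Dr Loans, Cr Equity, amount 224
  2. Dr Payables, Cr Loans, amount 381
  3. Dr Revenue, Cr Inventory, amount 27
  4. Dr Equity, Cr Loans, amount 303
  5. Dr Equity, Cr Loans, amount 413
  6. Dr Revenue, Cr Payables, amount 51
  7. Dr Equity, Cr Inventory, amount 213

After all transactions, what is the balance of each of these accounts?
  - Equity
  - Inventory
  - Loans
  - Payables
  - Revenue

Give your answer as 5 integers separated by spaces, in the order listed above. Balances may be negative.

After txn 1 (Dr Loans, Cr Equity, amount 224): Equity=-224 Loans=224
After txn 2 (Dr Payables, Cr Loans, amount 381): Equity=-224 Loans=-157 Payables=381
After txn 3 (Dr Revenue, Cr Inventory, amount 27): Equity=-224 Inventory=-27 Loans=-157 Payables=381 Revenue=27
After txn 4 (Dr Equity, Cr Loans, amount 303): Equity=79 Inventory=-27 Loans=-460 Payables=381 Revenue=27
After txn 5 (Dr Equity, Cr Loans, amount 413): Equity=492 Inventory=-27 Loans=-873 Payables=381 Revenue=27
After txn 6 (Dr Revenue, Cr Payables, amount 51): Equity=492 Inventory=-27 Loans=-873 Payables=330 Revenue=78
After txn 7 (Dr Equity, Cr Inventory, amount 213): Equity=705 Inventory=-240 Loans=-873 Payables=330 Revenue=78

Answer: 705 -240 -873 330 78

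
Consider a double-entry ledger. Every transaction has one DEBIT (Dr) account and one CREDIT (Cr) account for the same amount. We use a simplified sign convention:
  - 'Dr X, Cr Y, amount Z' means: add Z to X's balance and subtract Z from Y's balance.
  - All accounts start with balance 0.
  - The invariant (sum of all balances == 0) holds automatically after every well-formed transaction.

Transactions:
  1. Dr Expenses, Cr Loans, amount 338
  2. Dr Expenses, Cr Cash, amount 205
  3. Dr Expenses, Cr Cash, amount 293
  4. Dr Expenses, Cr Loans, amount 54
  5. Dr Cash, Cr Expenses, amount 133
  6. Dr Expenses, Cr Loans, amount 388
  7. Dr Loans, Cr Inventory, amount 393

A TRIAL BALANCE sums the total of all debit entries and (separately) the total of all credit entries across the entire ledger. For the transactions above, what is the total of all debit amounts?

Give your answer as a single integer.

Answer: 1804

Derivation:
Txn 1: debit+=338
Txn 2: debit+=205
Txn 3: debit+=293
Txn 4: debit+=54
Txn 5: debit+=133
Txn 6: debit+=388
Txn 7: debit+=393
Total debits = 1804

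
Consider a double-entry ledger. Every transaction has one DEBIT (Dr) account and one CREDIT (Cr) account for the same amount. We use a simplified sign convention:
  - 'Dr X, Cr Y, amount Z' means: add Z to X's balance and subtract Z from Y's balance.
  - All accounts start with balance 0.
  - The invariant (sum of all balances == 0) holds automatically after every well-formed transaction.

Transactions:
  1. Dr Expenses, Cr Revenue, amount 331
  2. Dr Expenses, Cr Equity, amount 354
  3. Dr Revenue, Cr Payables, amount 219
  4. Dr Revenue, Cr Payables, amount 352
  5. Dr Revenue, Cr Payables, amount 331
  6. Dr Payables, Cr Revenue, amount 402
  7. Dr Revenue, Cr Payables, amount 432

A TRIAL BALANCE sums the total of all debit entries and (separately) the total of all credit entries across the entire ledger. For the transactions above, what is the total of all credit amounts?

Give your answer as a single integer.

Txn 1: credit+=331
Txn 2: credit+=354
Txn 3: credit+=219
Txn 4: credit+=352
Txn 5: credit+=331
Txn 6: credit+=402
Txn 7: credit+=432
Total credits = 2421

Answer: 2421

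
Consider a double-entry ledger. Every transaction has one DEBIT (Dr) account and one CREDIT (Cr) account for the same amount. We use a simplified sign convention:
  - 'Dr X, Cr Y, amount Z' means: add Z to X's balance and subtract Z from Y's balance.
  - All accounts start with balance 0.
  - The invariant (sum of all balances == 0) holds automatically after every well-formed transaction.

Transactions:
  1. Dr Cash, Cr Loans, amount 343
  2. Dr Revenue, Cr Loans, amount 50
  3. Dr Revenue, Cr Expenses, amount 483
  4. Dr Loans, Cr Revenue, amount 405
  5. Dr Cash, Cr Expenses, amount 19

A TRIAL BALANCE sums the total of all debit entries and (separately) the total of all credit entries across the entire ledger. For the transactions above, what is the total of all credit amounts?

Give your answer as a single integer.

Txn 1: credit+=343
Txn 2: credit+=50
Txn 3: credit+=483
Txn 4: credit+=405
Txn 5: credit+=19
Total credits = 1300

Answer: 1300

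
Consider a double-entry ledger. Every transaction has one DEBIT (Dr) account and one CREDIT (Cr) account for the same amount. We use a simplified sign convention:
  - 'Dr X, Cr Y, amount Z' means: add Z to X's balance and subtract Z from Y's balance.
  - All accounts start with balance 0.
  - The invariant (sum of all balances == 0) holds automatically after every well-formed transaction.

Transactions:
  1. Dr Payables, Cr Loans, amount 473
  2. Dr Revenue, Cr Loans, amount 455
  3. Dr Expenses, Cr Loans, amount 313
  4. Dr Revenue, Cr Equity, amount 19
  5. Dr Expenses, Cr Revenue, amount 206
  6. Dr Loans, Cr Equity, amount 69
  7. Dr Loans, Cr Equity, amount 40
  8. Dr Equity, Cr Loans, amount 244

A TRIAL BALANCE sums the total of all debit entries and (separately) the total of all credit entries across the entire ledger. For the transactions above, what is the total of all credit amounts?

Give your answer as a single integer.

Answer: 1819

Derivation:
Txn 1: credit+=473
Txn 2: credit+=455
Txn 3: credit+=313
Txn 4: credit+=19
Txn 5: credit+=206
Txn 6: credit+=69
Txn 7: credit+=40
Txn 8: credit+=244
Total credits = 1819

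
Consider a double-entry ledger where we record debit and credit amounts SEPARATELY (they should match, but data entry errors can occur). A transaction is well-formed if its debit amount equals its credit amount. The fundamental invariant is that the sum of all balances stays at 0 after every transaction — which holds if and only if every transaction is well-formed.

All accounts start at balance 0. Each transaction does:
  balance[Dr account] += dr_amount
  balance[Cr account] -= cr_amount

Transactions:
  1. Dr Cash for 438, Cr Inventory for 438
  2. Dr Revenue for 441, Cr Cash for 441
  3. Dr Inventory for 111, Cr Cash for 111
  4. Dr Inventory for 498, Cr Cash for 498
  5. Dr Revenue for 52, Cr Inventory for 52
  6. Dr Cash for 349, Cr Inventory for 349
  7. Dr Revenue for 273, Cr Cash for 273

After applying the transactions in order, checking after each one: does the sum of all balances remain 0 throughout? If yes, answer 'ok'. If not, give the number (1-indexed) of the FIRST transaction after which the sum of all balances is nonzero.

After txn 1: dr=438 cr=438 sum_balances=0
After txn 2: dr=441 cr=441 sum_balances=0
After txn 3: dr=111 cr=111 sum_balances=0
After txn 4: dr=498 cr=498 sum_balances=0
After txn 5: dr=52 cr=52 sum_balances=0
After txn 6: dr=349 cr=349 sum_balances=0
After txn 7: dr=273 cr=273 sum_balances=0

Answer: ok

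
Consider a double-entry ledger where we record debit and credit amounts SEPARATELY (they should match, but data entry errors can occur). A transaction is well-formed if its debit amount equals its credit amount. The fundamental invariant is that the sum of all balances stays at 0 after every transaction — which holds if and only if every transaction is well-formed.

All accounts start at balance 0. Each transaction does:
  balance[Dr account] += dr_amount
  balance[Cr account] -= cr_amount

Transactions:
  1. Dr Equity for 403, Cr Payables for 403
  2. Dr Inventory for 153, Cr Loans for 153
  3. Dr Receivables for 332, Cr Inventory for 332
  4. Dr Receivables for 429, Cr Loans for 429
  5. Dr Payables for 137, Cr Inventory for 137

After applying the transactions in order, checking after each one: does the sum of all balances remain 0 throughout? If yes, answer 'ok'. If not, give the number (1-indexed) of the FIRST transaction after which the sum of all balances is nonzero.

Answer: ok

Derivation:
After txn 1: dr=403 cr=403 sum_balances=0
After txn 2: dr=153 cr=153 sum_balances=0
After txn 3: dr=332 cr=332 sum_balances=0
After txn 4: dr=429 cr=429 sum_balances=0
After txn 5: dr=137 cr=137 sum_balances=0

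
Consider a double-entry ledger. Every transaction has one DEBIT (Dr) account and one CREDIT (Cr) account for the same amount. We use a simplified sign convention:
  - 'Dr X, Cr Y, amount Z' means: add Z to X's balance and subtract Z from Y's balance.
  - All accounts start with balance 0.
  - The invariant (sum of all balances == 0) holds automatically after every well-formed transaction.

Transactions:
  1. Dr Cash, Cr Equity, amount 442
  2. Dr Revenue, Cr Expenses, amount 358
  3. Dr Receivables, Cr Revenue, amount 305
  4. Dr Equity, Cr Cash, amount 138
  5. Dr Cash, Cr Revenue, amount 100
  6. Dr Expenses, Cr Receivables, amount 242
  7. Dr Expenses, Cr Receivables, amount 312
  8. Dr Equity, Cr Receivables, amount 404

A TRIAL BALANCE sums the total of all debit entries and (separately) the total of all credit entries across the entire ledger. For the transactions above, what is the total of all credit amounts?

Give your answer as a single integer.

Answer: 2301

Derivation:
Txn 1: credit+=442
Txn 2: credit+=358
Txn 3: credit+=305
Txn 4: credit+=138
Txn 5: credit+=100
Txn 6: credit+=242
Txn 7: credit+=312
Txn 8: credit+=404
Total credits = 2301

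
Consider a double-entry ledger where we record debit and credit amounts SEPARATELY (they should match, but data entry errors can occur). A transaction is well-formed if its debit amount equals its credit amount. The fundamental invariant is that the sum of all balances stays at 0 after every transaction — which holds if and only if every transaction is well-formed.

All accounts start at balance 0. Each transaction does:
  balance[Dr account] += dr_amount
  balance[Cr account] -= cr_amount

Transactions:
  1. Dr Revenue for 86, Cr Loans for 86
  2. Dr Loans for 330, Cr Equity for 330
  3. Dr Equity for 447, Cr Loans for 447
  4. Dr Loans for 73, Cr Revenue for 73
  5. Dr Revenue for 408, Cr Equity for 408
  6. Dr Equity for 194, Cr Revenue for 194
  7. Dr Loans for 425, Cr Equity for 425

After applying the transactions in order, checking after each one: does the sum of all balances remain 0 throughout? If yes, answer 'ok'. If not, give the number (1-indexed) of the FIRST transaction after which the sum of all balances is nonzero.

Answer: ok

Derivation:
After txn 1: dr=86 cr=86 sum_balances=0
After txn 2: dr=330 cr=330 sum_balances=0
After txn 3: dr=447 cr=447 sum_balances=0
After txn 4: dr=73 cr=73 sum_balances=0
After txn 5: dr=408 cr=408 sum_balances=0
After txn 6: dr=194 cr=194 sum_balances=0
After txn 7: dr=425 cr=425 sum_balances=0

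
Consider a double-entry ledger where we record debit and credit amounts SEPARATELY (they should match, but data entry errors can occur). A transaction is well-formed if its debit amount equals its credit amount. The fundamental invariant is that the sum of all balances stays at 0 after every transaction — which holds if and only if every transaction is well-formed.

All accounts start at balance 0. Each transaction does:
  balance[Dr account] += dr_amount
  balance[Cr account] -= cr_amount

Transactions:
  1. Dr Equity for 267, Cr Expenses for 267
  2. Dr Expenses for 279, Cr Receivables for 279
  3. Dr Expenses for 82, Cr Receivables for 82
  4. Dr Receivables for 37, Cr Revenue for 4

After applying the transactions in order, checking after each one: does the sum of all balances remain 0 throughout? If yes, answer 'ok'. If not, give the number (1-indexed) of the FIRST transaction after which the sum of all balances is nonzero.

After txn 1: dr=267 cr=267 sum_balances=0
After txn 2: dr=279 cr=279 sum_balances=0
After txn 3: dr=82 cr=82 sum_balances=0
After txn 4: dr=37 cr=4 sum_balances=33

Answer: 4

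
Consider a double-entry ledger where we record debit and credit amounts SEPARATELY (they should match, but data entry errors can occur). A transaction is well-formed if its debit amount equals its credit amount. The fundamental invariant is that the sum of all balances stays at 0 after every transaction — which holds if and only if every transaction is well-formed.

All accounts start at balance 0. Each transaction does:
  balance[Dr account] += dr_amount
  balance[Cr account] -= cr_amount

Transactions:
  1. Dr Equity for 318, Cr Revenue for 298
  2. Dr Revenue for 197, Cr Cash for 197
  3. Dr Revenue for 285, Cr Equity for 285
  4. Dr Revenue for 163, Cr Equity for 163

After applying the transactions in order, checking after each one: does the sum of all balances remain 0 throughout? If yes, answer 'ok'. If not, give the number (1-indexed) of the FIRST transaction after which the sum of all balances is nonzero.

After txn 1: dr=318 cr=298 sum_balances=20
After txn 2: dr=197 cr=197 sum_balances=20
After txn 3: dr=285 cr=285 sum_balances=20
After txn 4: dr=163 cr=163 sum_balances=20

Answer: 1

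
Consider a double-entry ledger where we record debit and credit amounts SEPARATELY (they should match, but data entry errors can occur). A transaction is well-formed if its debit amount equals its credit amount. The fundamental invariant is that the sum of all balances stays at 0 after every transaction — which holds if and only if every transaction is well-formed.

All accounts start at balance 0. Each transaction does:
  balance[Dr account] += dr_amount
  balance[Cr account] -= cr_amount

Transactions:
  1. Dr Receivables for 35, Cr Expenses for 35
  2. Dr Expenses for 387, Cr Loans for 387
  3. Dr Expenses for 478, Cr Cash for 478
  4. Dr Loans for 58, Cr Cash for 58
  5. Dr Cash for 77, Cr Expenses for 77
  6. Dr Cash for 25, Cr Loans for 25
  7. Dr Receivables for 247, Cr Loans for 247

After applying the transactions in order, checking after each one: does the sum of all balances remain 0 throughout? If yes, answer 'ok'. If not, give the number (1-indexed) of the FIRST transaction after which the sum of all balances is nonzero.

Answer: ok

Derivation:
After txn 1: dr=35 cr=35 sum_balances=0
After txn 2: dr=387 cr=387 sum_balances=0
After txn 3: dr=478 cr=478 sum_balances=0
After txn 4: dr=58 cr=58 sum_balances=0
After txn 5: dr=77 cr=77 sum_balances=0
After txn 6: dr=25 cr=25 sum_balances=0
After txn 7: dr=247 cr=247 sum_balances=0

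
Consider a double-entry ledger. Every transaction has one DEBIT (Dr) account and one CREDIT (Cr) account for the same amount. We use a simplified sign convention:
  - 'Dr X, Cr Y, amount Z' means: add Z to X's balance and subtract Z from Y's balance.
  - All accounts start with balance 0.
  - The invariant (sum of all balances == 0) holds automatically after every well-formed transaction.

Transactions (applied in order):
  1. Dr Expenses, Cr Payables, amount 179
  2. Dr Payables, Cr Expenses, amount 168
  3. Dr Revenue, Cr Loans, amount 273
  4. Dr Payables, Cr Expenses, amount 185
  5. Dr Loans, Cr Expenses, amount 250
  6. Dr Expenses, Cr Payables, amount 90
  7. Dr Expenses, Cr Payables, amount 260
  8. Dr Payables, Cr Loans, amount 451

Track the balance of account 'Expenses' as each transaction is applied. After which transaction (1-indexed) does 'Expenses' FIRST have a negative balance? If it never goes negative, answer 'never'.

Answer: 4

Derivation:
After txn 1: Expenses=179
After txn 2: Expenses=11
After txn 3: Expenses=11
After txn 4: Expenses=-174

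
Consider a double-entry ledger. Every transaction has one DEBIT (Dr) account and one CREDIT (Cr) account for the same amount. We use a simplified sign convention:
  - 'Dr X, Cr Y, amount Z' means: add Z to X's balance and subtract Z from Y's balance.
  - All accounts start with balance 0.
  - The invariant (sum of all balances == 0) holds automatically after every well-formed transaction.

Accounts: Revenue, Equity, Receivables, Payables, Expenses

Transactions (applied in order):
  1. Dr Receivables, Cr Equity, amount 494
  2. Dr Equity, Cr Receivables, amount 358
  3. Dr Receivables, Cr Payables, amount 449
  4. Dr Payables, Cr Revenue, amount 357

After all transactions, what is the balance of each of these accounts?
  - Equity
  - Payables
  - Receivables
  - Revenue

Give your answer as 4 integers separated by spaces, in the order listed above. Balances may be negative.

After txn 1 (Dr Receivables, Cr Equity, amount 494): Equity=-494 Receivables=494
After txn 2 (Dr Equity, Cr Receivables, amount 358): Equity=-136 Receivables=136
After txn 3 (Dr Receivables, Cr Payables, amount 449): Equity=-136 Payables=-449 Receivables=585
After txn 4 (Dr Payables, Cr Revenue, amount 357): Equity=-136 Payables=-92 Receivables=585 Revenue=-357

Answer: -136 -92 585 -357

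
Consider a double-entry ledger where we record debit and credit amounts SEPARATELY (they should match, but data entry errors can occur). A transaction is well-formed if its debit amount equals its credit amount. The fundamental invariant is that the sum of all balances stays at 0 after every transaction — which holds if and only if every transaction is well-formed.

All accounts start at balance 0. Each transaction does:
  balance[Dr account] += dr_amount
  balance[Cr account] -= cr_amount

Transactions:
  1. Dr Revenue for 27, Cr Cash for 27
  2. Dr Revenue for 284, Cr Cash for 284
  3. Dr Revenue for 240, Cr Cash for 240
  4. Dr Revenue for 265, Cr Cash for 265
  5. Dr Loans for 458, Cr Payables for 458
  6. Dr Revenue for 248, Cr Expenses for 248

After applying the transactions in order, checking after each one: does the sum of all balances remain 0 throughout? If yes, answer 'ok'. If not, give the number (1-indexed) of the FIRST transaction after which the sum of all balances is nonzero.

After txn 1: dr=27 cr=27 sum_balances=0
After txn 2: dr=284 cr=284 sum_balances=0
After txn 3: dr=240 cr=240 sum_balances=0
After txn 4: dr=265 cr=265 sum_balances=0
After txn 5: dr=458 cr=458 sum_balances=0
After txn 6: dr=248 cr=248 sum_balances=0

Answer: ok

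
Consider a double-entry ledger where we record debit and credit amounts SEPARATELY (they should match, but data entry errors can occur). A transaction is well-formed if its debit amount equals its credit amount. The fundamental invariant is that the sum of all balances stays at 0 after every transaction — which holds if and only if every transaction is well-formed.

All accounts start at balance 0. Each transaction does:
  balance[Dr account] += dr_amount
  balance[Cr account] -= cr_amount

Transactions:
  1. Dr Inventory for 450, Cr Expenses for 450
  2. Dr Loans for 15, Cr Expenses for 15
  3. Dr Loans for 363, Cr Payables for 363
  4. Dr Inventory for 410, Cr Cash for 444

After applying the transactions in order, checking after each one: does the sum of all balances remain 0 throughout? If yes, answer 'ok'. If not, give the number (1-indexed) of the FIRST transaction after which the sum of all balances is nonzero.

After txn 1: dr=450 cr=450 sum_balances=0
After txn 2: dr=15 cr=15 sum_balances=0
After txn 3: dr=363 cr=363 sum_balances=0
After txn 4: dr=410 cr=444 sum_balances=-34

Answer: 4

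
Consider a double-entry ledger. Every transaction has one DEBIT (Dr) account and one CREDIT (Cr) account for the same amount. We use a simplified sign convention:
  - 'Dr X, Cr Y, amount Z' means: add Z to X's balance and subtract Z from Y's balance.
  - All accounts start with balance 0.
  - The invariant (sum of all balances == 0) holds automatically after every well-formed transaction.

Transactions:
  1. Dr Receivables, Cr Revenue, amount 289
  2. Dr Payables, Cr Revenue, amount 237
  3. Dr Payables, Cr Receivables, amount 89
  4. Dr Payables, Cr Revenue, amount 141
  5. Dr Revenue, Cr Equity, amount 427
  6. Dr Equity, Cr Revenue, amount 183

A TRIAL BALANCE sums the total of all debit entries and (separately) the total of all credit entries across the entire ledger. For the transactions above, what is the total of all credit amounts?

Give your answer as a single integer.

Txn 1: credit+=289
Txn 2: credit+=237
Txn 3: credit+=89
Txn 4: credit+=141
Txn 5: credit+=427
Txn 6: credit+=183
Total credits = 1366

Answer: 1366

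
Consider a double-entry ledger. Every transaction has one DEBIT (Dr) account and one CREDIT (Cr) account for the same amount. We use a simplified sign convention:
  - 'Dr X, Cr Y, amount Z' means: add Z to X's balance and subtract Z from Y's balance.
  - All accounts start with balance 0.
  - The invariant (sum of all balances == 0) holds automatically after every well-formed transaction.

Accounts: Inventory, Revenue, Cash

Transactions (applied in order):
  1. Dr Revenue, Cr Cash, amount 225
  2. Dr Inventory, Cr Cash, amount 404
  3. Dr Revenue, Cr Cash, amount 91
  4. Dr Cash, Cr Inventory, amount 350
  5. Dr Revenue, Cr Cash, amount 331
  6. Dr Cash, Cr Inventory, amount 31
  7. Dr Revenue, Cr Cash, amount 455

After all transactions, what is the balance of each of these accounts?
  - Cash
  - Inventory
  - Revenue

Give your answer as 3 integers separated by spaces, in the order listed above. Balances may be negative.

Answer: -1125 23 1102

Derivation:
After txn 1 (Dr Revenue, Cr Cash, amount 225): Cash=-225 Revenue=225
After txn 2 (Dr Inventory, Cr Cash, amount 404): Cash=-629 Inventory=404 Revenue=225
After txn 3 (Dr Revenue, Cr Cash, amount 91): Cash=-720 Inventory=404 Revenue=316
After txn 4 (Dr Cash, Cr Inventory, amount 350): Cash=-370 Inventory=54 Revenue=316
After txn 5 (Dr Revenue, Cr Cash, amount 331): Cash=-701 Inventory=54 Revenue=647
After txn 6 (Dr Cash, Cr Inventory, amount 31): Cash=-670 Inventory=23 Revenue=647
After txn 7 (Dr Revenue, Cr Cash, amount 455): Cash=-1125 Inventory=23 Revenue=1102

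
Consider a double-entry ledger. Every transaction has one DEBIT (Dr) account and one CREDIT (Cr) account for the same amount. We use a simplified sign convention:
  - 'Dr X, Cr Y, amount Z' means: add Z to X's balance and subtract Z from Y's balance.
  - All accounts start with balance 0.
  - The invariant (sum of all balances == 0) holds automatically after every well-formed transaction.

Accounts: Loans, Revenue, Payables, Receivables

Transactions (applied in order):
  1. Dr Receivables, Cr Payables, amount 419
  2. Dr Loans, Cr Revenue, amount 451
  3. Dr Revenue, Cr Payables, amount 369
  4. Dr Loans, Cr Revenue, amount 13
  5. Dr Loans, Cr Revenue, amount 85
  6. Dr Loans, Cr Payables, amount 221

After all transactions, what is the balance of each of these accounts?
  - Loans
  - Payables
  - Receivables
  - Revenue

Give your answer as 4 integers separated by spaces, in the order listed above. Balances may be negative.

After txn 1 (Dr Receivables, Cr Payables, amount 419): Payables=-419 Receivables=419
After txn 2 (Dr Loans, Cr Revenue, amount 451): Loans=451 Payables=-419 Receivables=419 Revenue=-451
After txn 3 (Dr Revenue, Cr Payables, amount 369): Loans=451 Payables=-788 Receivables=419 Revenue=-82
After txn 4 (Dr Loans, Cr Revenue, amount 13): Loans=464 Payables=-788 Receivables=419 Revenue=-95
After txn 5 (Dr Loans, Cr Revenue, amount 85): Loans=549 Payables=-788 Receivables=419 Revenue=-180
After txn 6 (Dr Loans, Cr Payables, amount 221): Loans=770 Payables=-1009 Receivables=419 Revenue=-180

Answer: 770 -1009 419 -180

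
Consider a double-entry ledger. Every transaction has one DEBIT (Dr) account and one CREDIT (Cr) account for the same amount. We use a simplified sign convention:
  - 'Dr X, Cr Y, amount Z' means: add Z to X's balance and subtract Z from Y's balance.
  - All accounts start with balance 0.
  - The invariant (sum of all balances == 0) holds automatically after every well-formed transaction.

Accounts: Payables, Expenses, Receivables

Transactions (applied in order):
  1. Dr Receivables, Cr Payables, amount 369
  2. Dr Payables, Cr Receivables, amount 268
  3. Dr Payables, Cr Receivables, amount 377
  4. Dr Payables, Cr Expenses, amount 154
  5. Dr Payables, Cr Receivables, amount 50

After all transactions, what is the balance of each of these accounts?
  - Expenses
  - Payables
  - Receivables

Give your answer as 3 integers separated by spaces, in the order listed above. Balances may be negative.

Answer: -154 480 -326

Derivation:
After txn 1 (Dr Receivables, Cr Payables, amount 369): Payables=-369 Receivables=369
After txn 2 (Dr Payables, Cr Receivables, amount 268): Payables=-101 Receivables=101
After txn 3 (Dr Payables, Cr Receivables, amount 377): Payables=276 Receivables=-276
After txn 4 (Dr Payables, Cr Expenses, amount 154): Expenses=-154 Payables=430 Receivables=-276
After txn 5 (Dr Payables, Cr Receivables, amount 50): Expenses=-154 Payables=480 Receivables=-326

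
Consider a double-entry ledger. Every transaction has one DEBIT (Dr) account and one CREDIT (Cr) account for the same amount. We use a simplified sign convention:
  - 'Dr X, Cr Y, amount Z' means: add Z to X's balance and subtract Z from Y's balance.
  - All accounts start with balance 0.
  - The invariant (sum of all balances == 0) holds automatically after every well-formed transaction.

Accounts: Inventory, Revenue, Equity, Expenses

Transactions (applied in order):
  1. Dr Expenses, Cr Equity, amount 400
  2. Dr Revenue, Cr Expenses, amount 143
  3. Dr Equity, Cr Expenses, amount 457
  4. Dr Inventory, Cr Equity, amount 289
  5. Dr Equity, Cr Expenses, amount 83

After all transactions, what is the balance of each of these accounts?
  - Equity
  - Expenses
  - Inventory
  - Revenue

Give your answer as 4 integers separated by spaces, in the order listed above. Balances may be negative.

Answer: -149 -283 289 143

Derivation:
After txn 1 (Dr Expenses, Cr Equity, amount 400): Equity=-400 Expenses=400
After txn 2 (Dr Revenue, Cr Expenses, amount 143): Equity=-400 Expenses=257 Revenue=143
After txn 3 (Dr Equity, Cr Expenses, amount 457): Equity=57 Expenses=-200 Revenue=143
After txn 4 (Dr Inventory, Cr Equity, amount 289): Equity=-232 Expenses=-200 Inventory=289 Revenue=143
After txn 5 (Dr Equity, Cr Expenses, amount 83): Equity=-149 Expenses=-283 Inventory=289 Revenue=143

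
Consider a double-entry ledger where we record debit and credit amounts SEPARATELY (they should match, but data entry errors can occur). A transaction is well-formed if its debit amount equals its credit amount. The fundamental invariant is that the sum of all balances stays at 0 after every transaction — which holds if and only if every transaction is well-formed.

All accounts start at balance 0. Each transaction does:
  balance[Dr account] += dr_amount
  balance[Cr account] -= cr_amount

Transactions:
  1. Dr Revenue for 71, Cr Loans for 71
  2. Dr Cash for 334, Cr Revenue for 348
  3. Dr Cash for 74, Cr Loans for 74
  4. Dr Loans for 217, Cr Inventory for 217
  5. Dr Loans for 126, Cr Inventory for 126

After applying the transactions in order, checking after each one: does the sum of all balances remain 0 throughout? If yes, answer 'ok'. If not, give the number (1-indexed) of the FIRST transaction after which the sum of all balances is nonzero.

Answer: 2

Derivation:
After txn 1: dr=71 cr=71 sum_balances=0
After txn 2: dr=334 cr=348 sum_balances=-14
After txn 3: dr=74 cr=74 sum_balances=-14
After txn 4: dr=217 cr=217 sum_balances=-14
After txn 5: dr=126 cr=126 sum_balances=-14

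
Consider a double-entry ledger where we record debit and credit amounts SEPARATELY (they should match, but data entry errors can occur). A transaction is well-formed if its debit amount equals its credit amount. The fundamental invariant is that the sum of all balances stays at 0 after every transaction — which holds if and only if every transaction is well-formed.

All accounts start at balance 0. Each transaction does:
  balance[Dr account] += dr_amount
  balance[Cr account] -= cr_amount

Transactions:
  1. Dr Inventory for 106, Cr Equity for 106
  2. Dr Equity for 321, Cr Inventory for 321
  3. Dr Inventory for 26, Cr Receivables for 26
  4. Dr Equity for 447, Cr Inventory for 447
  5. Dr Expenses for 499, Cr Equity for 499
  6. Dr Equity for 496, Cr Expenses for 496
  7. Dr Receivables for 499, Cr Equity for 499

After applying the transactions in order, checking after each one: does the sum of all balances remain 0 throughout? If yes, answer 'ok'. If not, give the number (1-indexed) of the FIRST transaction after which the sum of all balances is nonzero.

Answer: ok

Derivation:
After txn 1: dr=106 cr=106 sum_balances=0
After txn 2: dr=321 cr=321 sum_balances=0
After txn 3: dr=26 cr=26 sum_balances=0
After txn 4: dr=447 cr=447 sum_balances=0
After txn 5: dr=499 cr=499 sum_balances=0
After txn 6: dr=496 cr=496 sum_balances=0
After txn 7: dr=499 cr=499 sum_balances=0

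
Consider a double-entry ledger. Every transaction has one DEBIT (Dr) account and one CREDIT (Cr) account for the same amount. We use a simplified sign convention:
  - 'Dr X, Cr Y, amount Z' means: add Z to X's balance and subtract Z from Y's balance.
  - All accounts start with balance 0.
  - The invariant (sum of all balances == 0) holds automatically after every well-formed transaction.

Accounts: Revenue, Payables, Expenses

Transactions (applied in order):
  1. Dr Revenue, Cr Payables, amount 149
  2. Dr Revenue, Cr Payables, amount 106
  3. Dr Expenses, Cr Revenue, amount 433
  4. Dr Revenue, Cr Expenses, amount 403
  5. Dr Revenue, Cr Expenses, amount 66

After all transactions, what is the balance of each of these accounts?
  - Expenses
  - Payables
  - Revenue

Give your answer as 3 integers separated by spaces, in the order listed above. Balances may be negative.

After txn 1 (Dr Revenue, Cr Payables, amount 149): Payables=-149 Revenue=149
After txn 2 (Dr Revenue, Cr Payables, amount 106): Payables=-255 Revenue=255
After txn 3 (Dr Expenses, Cr Revenue, amount 433): Expenses=433 Payables=-255 Revenue=-178
After txn 4 (Dr Revenue, Cr Expenses, amount 403): Expenses=30 Payables=-255 Revenue=225
After txn 5 (Dr Revenue, Cr Expenses, amount 66): Expenses=-36 Payables=-255 Revenue=291

Answer: -36 -255 291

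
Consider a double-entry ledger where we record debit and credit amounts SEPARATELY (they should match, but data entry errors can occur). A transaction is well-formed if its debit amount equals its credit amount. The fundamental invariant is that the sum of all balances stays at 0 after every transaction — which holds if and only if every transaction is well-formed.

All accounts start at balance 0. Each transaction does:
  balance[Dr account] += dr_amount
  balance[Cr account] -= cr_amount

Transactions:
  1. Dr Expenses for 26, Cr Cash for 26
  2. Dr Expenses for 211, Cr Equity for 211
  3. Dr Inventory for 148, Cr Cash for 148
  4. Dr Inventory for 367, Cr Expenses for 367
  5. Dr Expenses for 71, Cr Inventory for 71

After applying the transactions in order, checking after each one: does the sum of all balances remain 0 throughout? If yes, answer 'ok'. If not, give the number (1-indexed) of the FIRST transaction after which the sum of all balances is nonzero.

Answer: ok

Derivation:
After txn 1: dr=26 cr=26 sum_balances=0
After txn 2: dr=211 cr=211 sum_balances=0
After txn 3: dr=148 cr=148 sum_balances=0
After txn 4: dr=367 cr=367 sum_balances=0
After txn 5: dr=71 cr=71 sum_balances=0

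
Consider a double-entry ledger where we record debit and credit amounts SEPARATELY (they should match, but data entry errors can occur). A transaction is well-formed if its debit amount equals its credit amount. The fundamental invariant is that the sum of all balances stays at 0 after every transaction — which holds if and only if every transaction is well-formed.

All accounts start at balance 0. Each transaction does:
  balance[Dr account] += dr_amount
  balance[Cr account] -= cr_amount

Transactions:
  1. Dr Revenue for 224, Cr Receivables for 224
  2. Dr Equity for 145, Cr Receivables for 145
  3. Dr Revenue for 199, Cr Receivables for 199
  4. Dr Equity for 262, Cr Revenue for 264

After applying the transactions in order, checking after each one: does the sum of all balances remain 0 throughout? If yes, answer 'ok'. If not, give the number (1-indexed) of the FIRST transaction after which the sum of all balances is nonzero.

After txn 1: dr=224 cr=224 sum_balances=0
After txn 2: dr=145 cr=145 sum_balances=0
After txn 3: dr=199 cr=199 sum_balances=0
After txn 4: dr=262 cr=264 sum_balances=-2

Answer: 4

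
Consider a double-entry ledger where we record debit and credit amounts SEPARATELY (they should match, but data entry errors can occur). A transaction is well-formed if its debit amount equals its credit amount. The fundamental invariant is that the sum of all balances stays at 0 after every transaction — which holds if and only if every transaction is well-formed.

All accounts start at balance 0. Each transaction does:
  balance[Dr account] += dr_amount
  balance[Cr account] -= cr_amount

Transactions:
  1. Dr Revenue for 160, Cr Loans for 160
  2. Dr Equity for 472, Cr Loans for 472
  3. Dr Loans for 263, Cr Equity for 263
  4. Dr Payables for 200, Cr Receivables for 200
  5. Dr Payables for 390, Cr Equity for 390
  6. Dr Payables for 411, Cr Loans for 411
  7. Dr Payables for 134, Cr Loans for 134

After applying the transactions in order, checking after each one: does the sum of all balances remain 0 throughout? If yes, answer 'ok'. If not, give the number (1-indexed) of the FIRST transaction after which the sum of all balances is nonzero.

Answer: ok

Derivation:
After txn 1: dr=160 cr=160 sum_balances=0
After txn 2: dr=472 cr=472 sum_balances=0
After txn 3: dr=263 cr=263 sum_balances=0
After txn 4: dr=200 cr=200 sum_balances=0
After txn 5: dr=390 cr=390 sum_balances=0
After txn 6: dr=411 cr=411 sum_balances=0
After txn 7: dr=134 cr=134 sum_balances=0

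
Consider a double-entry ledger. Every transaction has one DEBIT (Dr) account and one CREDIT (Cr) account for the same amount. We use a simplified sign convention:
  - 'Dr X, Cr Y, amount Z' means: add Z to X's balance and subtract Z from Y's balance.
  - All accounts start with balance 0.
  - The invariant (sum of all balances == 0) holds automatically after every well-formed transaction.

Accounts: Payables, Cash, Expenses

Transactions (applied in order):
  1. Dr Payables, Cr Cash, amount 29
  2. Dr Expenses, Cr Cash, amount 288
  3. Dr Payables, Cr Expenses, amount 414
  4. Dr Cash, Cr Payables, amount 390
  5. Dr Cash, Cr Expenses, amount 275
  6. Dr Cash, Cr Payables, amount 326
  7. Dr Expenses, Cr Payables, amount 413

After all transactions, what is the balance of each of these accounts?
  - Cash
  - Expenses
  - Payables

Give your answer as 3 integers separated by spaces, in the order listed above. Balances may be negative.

After txn 1 (Dr Payables, Cr Cash, amount 29): Cash=-29 Payables=29
After txn 2 (Dr Expenses, Cr Cash, amount 288): Cash=-317 Expenses=288 Payables=29
After txn 3 (Dr Payables, Cr Expenses, amount 414): Cash=-317 Expenses=-126 Payables=443
After txn 4 (Dr Cash, Cr Payables, amount 390): Cash=73 Expenses=-126 Payables=53
After txn 5 (Dr Cash, Cr Expenses, amount 275): Cash=348 Expenses=-401 Payables=53
After txn 6 (Dr Cash, Cr Payables, amount 326): Cash=674 Expenses=-401 Payables=-273
After txn 7 (Dr Expenses, Cr Payables, amount 413): Cash=674 Expenses=12 Payables=-686

Answer: 674 12 -686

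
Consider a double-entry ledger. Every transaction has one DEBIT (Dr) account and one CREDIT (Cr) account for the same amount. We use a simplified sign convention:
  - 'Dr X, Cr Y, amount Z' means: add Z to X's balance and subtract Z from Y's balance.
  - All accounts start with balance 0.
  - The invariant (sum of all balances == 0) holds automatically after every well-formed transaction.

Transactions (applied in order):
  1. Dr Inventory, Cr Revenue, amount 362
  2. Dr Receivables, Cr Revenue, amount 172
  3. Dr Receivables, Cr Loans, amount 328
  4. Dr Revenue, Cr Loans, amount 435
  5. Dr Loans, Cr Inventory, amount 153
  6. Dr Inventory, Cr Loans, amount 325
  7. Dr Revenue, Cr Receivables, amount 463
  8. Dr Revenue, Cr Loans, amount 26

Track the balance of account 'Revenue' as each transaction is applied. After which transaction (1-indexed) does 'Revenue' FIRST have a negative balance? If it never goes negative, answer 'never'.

Answer: 1

Derivation:
After txn 1: Revenue=-362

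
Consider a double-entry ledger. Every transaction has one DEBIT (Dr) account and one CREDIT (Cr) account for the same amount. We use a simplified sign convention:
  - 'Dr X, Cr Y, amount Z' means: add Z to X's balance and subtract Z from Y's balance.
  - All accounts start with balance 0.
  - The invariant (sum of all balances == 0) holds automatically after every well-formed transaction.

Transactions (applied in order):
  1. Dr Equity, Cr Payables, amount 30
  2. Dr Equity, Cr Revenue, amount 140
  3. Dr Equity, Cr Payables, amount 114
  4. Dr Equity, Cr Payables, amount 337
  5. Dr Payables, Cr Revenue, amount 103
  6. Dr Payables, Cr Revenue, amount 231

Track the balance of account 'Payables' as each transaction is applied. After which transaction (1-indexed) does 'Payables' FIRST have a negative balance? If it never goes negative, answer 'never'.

After txn 1: Payables=-30

Answer: 1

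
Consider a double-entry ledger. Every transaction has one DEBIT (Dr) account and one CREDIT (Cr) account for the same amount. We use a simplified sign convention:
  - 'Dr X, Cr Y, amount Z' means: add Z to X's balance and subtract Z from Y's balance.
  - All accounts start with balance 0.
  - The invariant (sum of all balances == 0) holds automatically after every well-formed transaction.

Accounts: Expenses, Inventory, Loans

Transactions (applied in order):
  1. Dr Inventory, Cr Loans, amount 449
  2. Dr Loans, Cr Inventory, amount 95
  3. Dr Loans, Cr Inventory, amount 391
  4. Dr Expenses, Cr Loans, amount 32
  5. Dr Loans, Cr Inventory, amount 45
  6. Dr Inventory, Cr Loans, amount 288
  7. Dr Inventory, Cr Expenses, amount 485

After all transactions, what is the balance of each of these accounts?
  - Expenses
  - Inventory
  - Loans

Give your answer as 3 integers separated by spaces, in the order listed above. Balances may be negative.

After txn 1 (Dr Inventory, Cr Loans, amount 449): Inventory=449 Loans=-449
After txn 2 (Dr Loans, Cr Inventory, amount 95): Inventory=354 Loans=-354
After txn 3 (Dr Loans, Cr Inventory, amount 391): Inventory=-37 Loans=37
After txn 4 (Dr Expenses, Cr Loans, amount 32): Expenses=32 Inventory=-37 Loans=5
After txn 5 (Dr Loans, Cr Inventory, amount 45): Expenses=32 Inventory=-82 Loans=50
After txn 6 (Dr Inventory, Cr Loans, amount 288): Expenses=32 Inventory=206 Loans=-238
After txn 7 (Dr Inventory, Cr Expenses, amount 485): Expenses=-453 Inventory=691 Loans=-238

Answer: -453 691 -238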